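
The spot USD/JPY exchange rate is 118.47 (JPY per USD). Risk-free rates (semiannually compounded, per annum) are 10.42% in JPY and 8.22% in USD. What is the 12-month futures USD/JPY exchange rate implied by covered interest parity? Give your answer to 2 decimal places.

120.99

By covered interest parity, F = S · (1+r_JPY/2)^(2T) / (1+r_USD/2)^(2T)
= 118.47 × 1.106914 / 1.083889 = 118.47 × 1.021243
F = 120.99 JPY per USD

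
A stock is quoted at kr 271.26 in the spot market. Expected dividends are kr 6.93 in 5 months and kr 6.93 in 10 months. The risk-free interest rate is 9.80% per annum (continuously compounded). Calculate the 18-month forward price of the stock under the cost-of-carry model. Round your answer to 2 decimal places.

PV(dividends) I = 6.93·e^(−0.0980·5/12) + 6.93·e^(−0.0980·10/12)
I = 6.6527 + 6.3865 = 13.0392
F = (S − I)·e^(rT) = (271.26 − 13.0392) · e^(0.0980·18/12)
= 258.2208 · e^0.147000 = 258.2208 × 1.158354 = kr 299.11

kr 299.11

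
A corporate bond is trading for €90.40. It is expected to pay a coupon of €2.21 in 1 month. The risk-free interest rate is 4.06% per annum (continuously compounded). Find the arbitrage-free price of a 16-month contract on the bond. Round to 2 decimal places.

PV(coupons) I = 2.21·e^(−0.0406·1/12)
I = 2.2025
F = (S − I)·e^(rT) = (90.40 − 2.2025) · e^(0.0406·16/12)
= 88.1975 · e^0.054133 = 88.1975 × 1.055625 = €93.10

€93.10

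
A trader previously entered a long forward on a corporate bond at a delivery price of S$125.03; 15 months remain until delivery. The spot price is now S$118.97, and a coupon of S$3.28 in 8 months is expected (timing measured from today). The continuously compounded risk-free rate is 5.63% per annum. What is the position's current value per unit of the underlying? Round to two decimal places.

-S$0.72

PV(remaining coupons) I = 3.28·e^(−0.0563·8/12) = 3.1592
Current forward F = (S − I)·e^(rT) = (118.97 − 3.1592)·e^(0.0563·15/12) = 115.8108 × 1.072910 = 124.2546
Value (long) = (F − K)·e^(−rT) = (124.2546 − 125.03) × 0.932044 = -0.7227
Value = -S$0.72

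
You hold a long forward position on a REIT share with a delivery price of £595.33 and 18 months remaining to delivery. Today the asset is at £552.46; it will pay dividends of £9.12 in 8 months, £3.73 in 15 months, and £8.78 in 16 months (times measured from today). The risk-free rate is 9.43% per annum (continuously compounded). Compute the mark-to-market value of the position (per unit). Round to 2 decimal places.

PV(remaining dividends) I = 9.12·e^(−0.0943·8/12) + 3.73·e^(−0.0943·15/12) + 8.78·e^(−0.0943·16/12) = 19.6222
Current forward F = (S − I)·e^(rT) = (552.46 − 19.6222)·e^(0.0943·18/12) = 532.8378 × 1.151943 = 613.7988
Value (long) = (F − K)·e^(−rT) = (613.7988 − 595.33) × 0.868099 = 16.0327
Value = £16.03

£16.03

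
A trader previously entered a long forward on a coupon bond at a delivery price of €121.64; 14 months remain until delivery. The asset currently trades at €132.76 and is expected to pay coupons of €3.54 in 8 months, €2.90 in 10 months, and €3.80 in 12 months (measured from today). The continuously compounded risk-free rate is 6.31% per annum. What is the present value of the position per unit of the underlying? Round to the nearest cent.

€10.04

PV(remaining coupons) I = 3.54·e^(−0.0631·8/12) + 2.90·e^(−0.0631·10/12) + 3.80·e^(−0.0631·12/12) = 9.7132
Current forward F = (S − I)·e^(rT) = (132.76 − 9.7132)·e^(0.0631·14/12) = 123.0468 × 1.076394 = 132.4468
Value (long) = (F − K)·e^(−rT) = (132.4468 − 121.64) × 0.929028 = 10.0398
Value = €10.04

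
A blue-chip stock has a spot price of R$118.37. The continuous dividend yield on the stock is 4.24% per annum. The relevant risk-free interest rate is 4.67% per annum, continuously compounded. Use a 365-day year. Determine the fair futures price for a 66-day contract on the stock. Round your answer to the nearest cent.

R$118.46

F = S·e^((r − q)T) = 118.37 · e^((0.0467 − 0.0424) × 66/365)
= 118.37 · e^0.000778 = 118.37 × 1.000778
F = R$118.46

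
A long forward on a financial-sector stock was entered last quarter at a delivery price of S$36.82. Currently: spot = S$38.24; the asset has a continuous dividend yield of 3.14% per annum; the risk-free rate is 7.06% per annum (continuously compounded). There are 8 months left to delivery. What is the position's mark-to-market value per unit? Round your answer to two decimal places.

Current fair forward for the remaining 8 months: F = S·e^((r − q)·T), (r − q) = 0.0706 − 0.0314 = 0.0392
F = 38.24 · e^(0.0392 × 8/12) = 38.24 × 1.026478 = 39.2525
Value of long forward = (F − K)·e^(−rT) = (39.2525 − 36.82) · e^(−0.0706·8/12)
= 2.4325 × 0.954024 = 2.32

S$2.32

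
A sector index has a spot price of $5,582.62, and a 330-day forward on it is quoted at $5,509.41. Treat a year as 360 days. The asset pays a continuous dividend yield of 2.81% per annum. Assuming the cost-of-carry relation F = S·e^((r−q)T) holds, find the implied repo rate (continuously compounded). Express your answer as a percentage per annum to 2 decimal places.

1.37%

From F = S·e^((r−q)T): (r − q) = ln(F/S)/T
ln(5509.41/5582.62) = ln(0.986886) = -0.013201
(r − q) = -0.013201 / (330/360) = -0.014401
r = ln(F/S)/T + q = -0.014401 + 0.0281 = 0.013699
r = 1.37%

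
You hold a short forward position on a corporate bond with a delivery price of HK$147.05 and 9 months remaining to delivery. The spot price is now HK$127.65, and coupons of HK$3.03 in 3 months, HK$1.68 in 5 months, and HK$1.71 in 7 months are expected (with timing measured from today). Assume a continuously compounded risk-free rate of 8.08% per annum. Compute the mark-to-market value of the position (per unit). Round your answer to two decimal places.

PV(remaining coupons) I = 3.03·e^(−0.0808·3/12) + 1.68·e^(−0.0808·5/12) + 1.71·e^(−0.0808·7/12) = 6.2251
Current forward F = (S − I)·e^(rT) = (127.65 − 6.2251)·e^(0.0808·9/12) = 121.4249 × 1.062474 = 129.0108
Value (long) = (F − K)·e^(−rT) = (129.0108 − 147.05) × 0.941200 = -16.9785
Short position value = −(long value) = HK$16.98

HK$16.98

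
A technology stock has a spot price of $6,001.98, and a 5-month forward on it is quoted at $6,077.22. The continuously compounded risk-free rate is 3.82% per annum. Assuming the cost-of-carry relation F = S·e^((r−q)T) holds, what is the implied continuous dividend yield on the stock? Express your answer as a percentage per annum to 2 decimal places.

From F = S·e^((r−q)T): (r − q) = ln(F/S)/T
ln(6077.22/6001.98) = ln(1.012536) = 0.012458
(r − q) = 0.012458 / (5/12) = 0.029899
q = r − ln(F/S)/T = 0.0382 − 0.029899 = 0.008301
q = 0.83%

0.83%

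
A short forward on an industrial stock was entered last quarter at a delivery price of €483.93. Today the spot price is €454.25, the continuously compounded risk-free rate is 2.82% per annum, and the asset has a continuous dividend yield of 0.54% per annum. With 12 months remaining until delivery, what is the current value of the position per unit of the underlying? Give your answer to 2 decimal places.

Current fair forward for the remaining 12 months: F = S·e^((r − q)·T), (r − q) = 0.0282 − 0.0054 = 0.0228
F = 454.25 · e^(0.0228 × 12/12) = 454.25 × 1.023062 = 464.7259
Value of long forward = (F − K)·e^(−rT) = (464.7259 − 483.93) · e^(−0.0282·12/12)
= -19.2041 × 0.972194 = -18.67
Short position value = −(long value) = €18.67

€18.67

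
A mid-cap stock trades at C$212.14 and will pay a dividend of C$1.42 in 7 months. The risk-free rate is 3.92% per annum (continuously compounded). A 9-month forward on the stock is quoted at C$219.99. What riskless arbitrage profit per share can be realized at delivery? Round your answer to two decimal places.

PV(dividends) I = 1.42·e^(−0.0392·7/12) = 1.3879
Fair forward F* = (S − I)·e^(rT) = (212.14 − 1.3879)·e^0.029400 = 210.7521 × 1.029836 = 217.0401
Market C$219.99 > fair 217.0401: forward overpriced → cash-and-carry (borrow at r, buy the stock and collect the dividends, short the forward).
Profit at T = |F_mkt − F*| = |219.99 − 217.0401| = C$2.95 per share

C$2.95 per share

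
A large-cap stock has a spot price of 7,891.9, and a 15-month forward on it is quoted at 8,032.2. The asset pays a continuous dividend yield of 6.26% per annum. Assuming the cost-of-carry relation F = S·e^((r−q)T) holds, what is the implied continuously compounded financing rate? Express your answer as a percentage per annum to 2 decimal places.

7.67%

From F = S·e^((r−q)T): (r − q) = ln(F/S)/T
ln(8032.2/7891.9) = ln(1.017778) = 0.017622
(r − q) = 0.017622 / (15/12) = 0.014098
r = ln(F/S)/T + q = 0.014098 + 0.0626 = 0.076698
r = 7.67%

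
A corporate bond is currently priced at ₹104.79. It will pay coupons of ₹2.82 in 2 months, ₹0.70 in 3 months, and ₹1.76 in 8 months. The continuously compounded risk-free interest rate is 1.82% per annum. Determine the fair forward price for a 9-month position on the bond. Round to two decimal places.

₹100.91

PV(coupons) I = 2.82·e^(−0.0182·2/12) + 0.70·e^(−0.0182·3/12) + 1.76·e^(−0.0182·8/12)
I = 2.8115 + 0.6968 + 1.7388 = 5.2471
F = (S − I)·e^(rT) = (104.79 − 5.2471) · e^(0.0182·9/12)
= 99.5429 · e^0.013650 = 99.5429 × 1.013744 = ₹100.91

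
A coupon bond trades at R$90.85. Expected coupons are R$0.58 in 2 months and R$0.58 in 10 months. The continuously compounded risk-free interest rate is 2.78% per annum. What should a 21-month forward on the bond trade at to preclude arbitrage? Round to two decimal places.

R$94.18

PV(coupons) I = 0.58·e^(−0.0278·2/12) + 0.58·e^(−0.0278·10/12)
I = 0.5773 + 0.5667 = 1.1440
F = (S − I)·e^(rT) = (90.85 − 1.1440) · e^(0.0278·21/12)
= 89.7060 · e^0.048650 = 89.7060 × 1.049853 = R$94.18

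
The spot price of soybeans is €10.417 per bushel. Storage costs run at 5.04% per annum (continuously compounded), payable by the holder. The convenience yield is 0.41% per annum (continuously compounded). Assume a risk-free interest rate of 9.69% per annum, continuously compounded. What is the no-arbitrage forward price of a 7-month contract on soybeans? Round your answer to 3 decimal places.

Net carry = r + u − y = 0.0969 + 0.0504 − 0.0041 = 0.1432
F = S·e^((r+u−y)T) = 10.417 · e^(0.1432 × 7/12) = 10.417 · e^0.083533
= 10.417 × 1.087121 = €11.325 per bushel

€11.325 per bushel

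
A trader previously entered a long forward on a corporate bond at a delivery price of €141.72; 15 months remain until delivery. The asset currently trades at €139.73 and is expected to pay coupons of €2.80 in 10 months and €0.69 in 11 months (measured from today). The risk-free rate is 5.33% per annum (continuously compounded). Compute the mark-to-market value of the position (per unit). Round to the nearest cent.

€3.81

PV(remaining coupons) I = 2.80·e^(−0.0533·10/12) + 0.69·e^(−0.0533·11/12) = 3.3355
Current forward F = (S − I)·e^(rT) = (139.73 − 3.3355)·e^(0.0533·15/12) = 136.3945 × 1.068895 = 145.7914
Value (long) = (F − K)·e^(−rT) = (145.7914 − 141.72) × 0.935546 = 3.8090
Value = €3.81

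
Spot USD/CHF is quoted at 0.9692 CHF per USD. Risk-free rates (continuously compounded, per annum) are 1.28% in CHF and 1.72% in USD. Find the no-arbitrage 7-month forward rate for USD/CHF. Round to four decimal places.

0.9667

F = S·e^((r_CHF − r_USD)T) = 0.9692 · e^((0.0128 − 0.0172) × 7/12)
= 0.9692 · e^-0.002567 = 0.9692 × 0.997436
F = 0.9667 CHF per USD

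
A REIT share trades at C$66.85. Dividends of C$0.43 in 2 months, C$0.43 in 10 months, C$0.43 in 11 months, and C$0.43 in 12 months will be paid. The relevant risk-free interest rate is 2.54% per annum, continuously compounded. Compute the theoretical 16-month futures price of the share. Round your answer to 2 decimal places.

C$67.41

PV(dividends) I = 0.43·e^(−0.0254·2/12) + 0.43·e^(−0.0254·10/12) + 0.43·e^(−0.0254·11/12) + 0.43·e^(−0.0254·12/12)
I = 0.4282 + 0.4210 + 0.4201 + 0.4192 = 1.6885
F = (S − I)·e^(rT) = (66.85 − 1.6885) · e^(0.0254·16/12)
= 65.1615 · e^0.033867 = 65.1615 × 1.034447 = C$67.41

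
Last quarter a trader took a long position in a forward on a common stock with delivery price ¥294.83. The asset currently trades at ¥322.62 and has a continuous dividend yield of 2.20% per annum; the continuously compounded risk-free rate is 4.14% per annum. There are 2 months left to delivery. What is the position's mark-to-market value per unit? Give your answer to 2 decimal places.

¥28.64

Current fair forward for the remaining 2 months: F = S·e^((r − q)·T), (r − q) = 0.0414 − 0.0220 = 0.0194
F = 322.62 · e^(0.0194 × 2/12) = 322.62 × 1.003239 = 323.6650
Value of long forward = (F − K)·e^(−rT) = (323.6650 − 294.83) · e^(−0.0414·2/12)
= 28.8350 × 0.993124 = 28.64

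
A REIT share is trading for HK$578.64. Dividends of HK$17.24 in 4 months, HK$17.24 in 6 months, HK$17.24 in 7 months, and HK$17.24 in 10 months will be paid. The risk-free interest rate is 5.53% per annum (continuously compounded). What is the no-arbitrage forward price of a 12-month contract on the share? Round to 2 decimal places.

HK$540.89

PV(dividends) I = 17.24·e^(−0.0553·4/12) + 17.24·e^(−0.0553·6/12) + 17.24·e^(−0.0553·7/12) + 17.24·e^(−0.0553·10/12)
I = 16.9251 + 16.7698 + 16.6927 + 16.4636 = 66.8512
F = (S − I)·e^(rT) = (578.64 − 66.8512) · e^(0.0553·12/12)
= 511.7888 · e^0.055300 = 511.7888 × 1.056858 = HK$540.89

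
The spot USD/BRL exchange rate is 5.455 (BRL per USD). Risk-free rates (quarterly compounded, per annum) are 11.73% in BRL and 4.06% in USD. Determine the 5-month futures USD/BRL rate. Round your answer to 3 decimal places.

By covered interest parity, F = S · (1+r_BRL/4)^(4T) / (1+r_USD/4)^(4T)
= 5.455 × 1.049351 / 1.016974 = 5.455 × 1.031837
F = 5.629 BRL per USD

5.629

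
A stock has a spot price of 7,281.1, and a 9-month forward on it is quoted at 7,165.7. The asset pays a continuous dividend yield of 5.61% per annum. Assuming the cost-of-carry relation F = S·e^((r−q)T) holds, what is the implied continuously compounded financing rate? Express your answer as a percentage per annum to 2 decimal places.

3.48%

From F = S·e^((r−q)T): (r − q) = ln(F/S)/T
ln(7165.7/7281.1) = ln(0.984151) = -0.015976
(r − q) = -0.015976 / (9/12) = -0.021301
r = ln(F/S)/T + q = -0.021301 + 0.0561 = 0.034799
r = 3.48%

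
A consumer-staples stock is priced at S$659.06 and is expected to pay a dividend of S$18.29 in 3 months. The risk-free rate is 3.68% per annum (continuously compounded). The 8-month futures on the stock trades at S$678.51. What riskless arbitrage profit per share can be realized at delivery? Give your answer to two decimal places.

PV(dividends) I = 18.29·e^(−0.0368·3/12) = 18.1225
Fair futures F* = (S − I)·e^(rT) = (659.06 − 18.1225)·e^0.024533 = 640.9375 × 1.024836 = 656.8558
Market S$678.51 > fair 656.8558: forward overpriced → cash-and-carry (borrow at r, buy the stock and collect the dividends, short the forward).
Profit at T = |F_mkt − F*| = |678.51 − 656.8558| = S$21.65 per share

S$21.65 per share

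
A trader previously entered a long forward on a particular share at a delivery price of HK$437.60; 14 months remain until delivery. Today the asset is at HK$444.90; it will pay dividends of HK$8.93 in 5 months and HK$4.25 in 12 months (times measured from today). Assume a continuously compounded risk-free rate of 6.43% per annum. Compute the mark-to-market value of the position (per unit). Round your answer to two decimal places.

HK$26.25

PV(remaining dividends) I = 8.93·e^(−0.0643·5/12) + 4.25·e^(−0.0643·12/12) = 12.6793
Current forward F = (S − I)·e^(rT) = (444.90 − 12.6793)·e^(0.0643·14/12) = 432.2207 × 1.077902 = 465.8916
Value (long) = (F − K)·e^(−rT) = (465.8916 − 437.60) × 0.927728 = 26.2469
Value = HK$26.25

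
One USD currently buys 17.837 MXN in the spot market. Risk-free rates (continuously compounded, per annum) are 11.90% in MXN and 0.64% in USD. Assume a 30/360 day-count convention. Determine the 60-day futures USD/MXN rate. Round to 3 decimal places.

18.175

F = S·e^((r_MXN − r_USD)T) = 17.837 · e^((0.1190 − 0.0064) × 60/360)
= 17.837 · e^0.018767 = 17.837 × 1.018944
F = 18.175 MXN per USD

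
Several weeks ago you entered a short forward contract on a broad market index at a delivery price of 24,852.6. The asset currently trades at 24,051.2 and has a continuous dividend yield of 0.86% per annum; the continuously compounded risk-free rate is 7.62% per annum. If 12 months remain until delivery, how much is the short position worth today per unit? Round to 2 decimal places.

Current fair forward for the remaining 12 months: F = S·e^((r − q)·T), (r − q) = 0.0762 − 0.0086 = 0.0676
F = 24051.2 · e^(0.0676 × 12/12) = 24051.2 × 1.06993725 = 25733.2748
Value of long forward = (F − K)·e^(−rT) = (25733.2748 − 24852.6) · e^(−0.0762·12/12)
= 880.6748 × 0.92663086 = 816.06
Short position value = −(long value) = -816.06

-816.06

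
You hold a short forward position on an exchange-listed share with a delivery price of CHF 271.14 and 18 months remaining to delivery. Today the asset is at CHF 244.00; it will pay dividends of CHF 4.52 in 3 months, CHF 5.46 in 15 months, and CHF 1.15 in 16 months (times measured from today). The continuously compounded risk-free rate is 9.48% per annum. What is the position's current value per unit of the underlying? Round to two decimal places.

PV(remaining dividends) I = 4.52·e^(−0.0948·3/12) + 5.46·e^(−0.0948·15/12) + 1.15·e^(−0.0948·16/12) = 10.2774
Current forward F = (S − I)·e^(rT) = (244.00 − 10.2774)·e^(0.0948·18/12) = 233.7226 × 1.152807 = 269.4370
Value (long) = (F − K)·e^(−rT) = (269.4370 − 271.14) × 0.867448 = -1.4773
Short position value = −(long value) = CHF 1.48

CHF 1.48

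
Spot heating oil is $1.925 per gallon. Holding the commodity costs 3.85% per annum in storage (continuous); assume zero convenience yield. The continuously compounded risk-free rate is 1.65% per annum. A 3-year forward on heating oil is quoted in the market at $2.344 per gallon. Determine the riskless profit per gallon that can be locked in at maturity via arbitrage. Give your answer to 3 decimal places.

Fair forward: F* = S·e^(carry·T), with carry = (r + u) = 0.0165 + 0.0385 = 0.0550
F* = 1.925 · e^(0.0550 × 3) = 1.925 · e^0.165000 = 1.925 × 1.179393 = $2.2703
Market $2.344 > fair $2.2703: forward overpriced → cash-and-carry (buy spot, short the forward).
At maturity, profit = |F_mkt − F*| = |2.344 − 2.2703| = $0.074 per gallon

$0.074 per gallon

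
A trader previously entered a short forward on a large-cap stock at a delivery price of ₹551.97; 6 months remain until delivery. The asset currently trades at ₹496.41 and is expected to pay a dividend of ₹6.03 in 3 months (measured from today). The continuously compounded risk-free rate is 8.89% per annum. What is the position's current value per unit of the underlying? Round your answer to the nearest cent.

PV(remaining dividends) I = 6.03·e^(−0.0889·3/12) = 5.8975
Current forward F = (S − I)·e^(rT) = (496.41 − 5.8975)·e^(0.0889·6/12) = 490.5125 × 1.045453 = 512.8078
Value (long) = (F − K)·e^(−rT) = (512.8078 − 551.97) × 0.956523 = -37.4595
Short position value = −(long value) = ₹37.46

₹37.46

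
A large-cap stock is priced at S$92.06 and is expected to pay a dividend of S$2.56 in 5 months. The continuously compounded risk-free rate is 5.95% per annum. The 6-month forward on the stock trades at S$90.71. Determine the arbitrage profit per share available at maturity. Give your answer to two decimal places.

S$1.56 per share

PV(dividends) I = 2.56·e^(−0.0595·5/12) = 2.4973
Fair forward F* = (S − I)·e^(rT) = (92.06 − 2.4973)·e^0.029750 = 89.5627 × 1.030197 = 92.2672
Market S$90.71 < fair 92.2672: forward underpriced → reverse cash-and-carry (short the stock, invest proceeds at r, pay the dividends, go long the forward).
Profit at T = |F_mkt − F*| = |90.71 − 92.2672| = S$1.56 per share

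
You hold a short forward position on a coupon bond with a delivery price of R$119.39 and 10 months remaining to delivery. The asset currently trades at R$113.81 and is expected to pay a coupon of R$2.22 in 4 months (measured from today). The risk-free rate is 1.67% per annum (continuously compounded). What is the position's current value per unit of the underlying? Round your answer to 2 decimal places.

PV(remaining coupons) I = 2.22·e^(−0.0167·4/12) = 2.2077
Current forward F = (S − I)·e^(rT) = (113.81 − 2.2077)·e^(0.0167·10/12) = 111.6023 × 1.014014 = 113.1663
Value (long) = (F − K)·e^(−rT) = (113.1663 − 119.39) × 0.986180 = -6.1377
Short position value = −(long value) = R$6.14

R$6.14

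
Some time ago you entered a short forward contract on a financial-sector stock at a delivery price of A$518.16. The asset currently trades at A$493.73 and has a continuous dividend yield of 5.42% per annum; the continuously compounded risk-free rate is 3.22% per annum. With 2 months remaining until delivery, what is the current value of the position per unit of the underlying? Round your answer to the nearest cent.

A$26.10

Current fair forward for the remaining 2 months: F = S·e^((r − q)·T), (r − q) = 0.0322 − 0.0542 = -0.0220
F = 493.73 · e^(-0.0220 × 2/12) = 493.73 × 0.996340 = 491.9229
Value of long forward = (F − K)·e^(−rT) = (491.9229 − 518.16) · e^(−0.0322·2/12)
= -26.2371 × 0.994648 = -26.10
Short position value = −(long value) = A$26.10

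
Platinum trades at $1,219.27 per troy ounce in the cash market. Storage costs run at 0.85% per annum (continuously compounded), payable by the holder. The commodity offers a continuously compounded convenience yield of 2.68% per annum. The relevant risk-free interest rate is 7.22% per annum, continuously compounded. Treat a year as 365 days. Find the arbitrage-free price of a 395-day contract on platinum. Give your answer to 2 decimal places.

Net carry = r + u − y = 0.0722 + 0.0085 − 0.0268 = 0.0539
F = S·e^((r+u−y)T) = 1219.27 · e^(0.0539 × 395/365) = 1219.27 · e^0.05833014
= 1219.27 × 1.06006491 = $1,292.51 per troy ounce

$1,292.51 per troy ounce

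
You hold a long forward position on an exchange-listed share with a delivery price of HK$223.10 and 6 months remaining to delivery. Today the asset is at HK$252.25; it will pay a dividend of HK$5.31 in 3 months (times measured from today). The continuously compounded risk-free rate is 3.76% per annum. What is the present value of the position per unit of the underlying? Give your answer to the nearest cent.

PV(remaining dividends) I = 5.31·e^(−0.0376·3/12) = 5.2603
Current forward F = (S − I)·e^(rT) = (252.25 − 5.2603)·e^(0.0376·6/12) = 246.9897 × 1.018978 = 251.6771
Value (long) = (F − K)·e^(−rT) = (251.6771 − 223.10) × 0.981376 = 28.0449
Value = HK$28.04

HK$28.04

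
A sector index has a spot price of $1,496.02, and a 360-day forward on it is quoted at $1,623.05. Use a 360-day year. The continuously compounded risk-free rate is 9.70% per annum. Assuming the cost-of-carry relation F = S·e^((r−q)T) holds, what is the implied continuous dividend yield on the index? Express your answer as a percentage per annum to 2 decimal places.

1.55%

From F = S·e^((r−q)T): (r − q) = ln(F/S)/T
ln(1623.05/1496.02) = ln(1.084912) = 0.081499
(r − q) = 0.081499 / (360/360) = 0.081499
q = r − ln(F/S)/T = 0.0970 − 0.081499 = 0.015501
q = 1.55%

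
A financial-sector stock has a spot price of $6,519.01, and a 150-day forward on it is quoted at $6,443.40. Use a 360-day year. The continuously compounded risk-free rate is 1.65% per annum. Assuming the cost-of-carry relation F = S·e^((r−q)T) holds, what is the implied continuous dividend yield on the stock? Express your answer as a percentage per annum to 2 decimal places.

4.45%

From F = S·e^((r−q)T): (r − q) = ln(F/S)/T
ln(6443.40/6519.01) = ln(0.988402) = -0.011666
(r − q) = -0.011666 / (150/360) = -0.027998
q = r − ln(F/S)/T = 0.0165 + 0.027998 = 0.044498
q = 4.45%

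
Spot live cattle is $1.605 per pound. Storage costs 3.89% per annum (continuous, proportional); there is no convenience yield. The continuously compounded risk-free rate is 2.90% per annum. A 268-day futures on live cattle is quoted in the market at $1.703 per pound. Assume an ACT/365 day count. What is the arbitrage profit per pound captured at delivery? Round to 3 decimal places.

$0.016 per pound

Fair futures: F* = S·e^(carry·T), with carry = (r + u) = 0.0290 + 0.0389 = 0.0679
F* = 1.605 · e^(0.0679 × 268/365) = 1.605 · e^0.049855 = 1.605 × 1.051119 = $1.6870
Market $1.703 > fair $1.6870: forward overpriced → cash-and-carry (buy spot, short the forward).
At maturity, profit = |F_mkt − F*| = |1.703 − 1.6870| = $0.016 per pound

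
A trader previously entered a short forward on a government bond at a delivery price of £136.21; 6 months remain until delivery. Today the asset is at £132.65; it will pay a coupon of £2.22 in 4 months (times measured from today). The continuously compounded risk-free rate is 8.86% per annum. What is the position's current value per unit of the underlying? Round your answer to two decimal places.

PV(remaining coupons) I = 2.22·e^(−0.0886·4/12) = 2.1554
Current forward F = (S − I)·e^(rT) = (132.65 − 2.1554)·e^(0.0886·6/12) = 130.4946 × 1.045296 = 136.4055
Value (long) = (F − K)·e^(−rT) = (136.4055 − 136.21) × 0.956667 = 0.1870
Short position value = −(long value) = -£0.19

-£0.19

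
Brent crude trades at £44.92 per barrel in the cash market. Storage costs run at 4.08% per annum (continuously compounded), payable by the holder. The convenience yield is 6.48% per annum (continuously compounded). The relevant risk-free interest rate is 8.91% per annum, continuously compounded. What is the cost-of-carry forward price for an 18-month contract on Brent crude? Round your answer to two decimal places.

£49.53 per barrel

Net carry = r + u − y = 0.0891 + 0.0408 − 0.0648 = 0.0651
F = S·e^((r+u−y)T) = 44.92 · e^(0.0651 × 18/12) = 44.92 · e^0.097650
= 44.92 × 1.102577 = £49.53 per barrel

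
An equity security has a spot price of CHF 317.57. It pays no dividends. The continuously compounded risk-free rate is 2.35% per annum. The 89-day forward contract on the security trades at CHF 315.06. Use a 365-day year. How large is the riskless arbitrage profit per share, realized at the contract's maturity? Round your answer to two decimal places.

CHF 4.33 per share

Fair forward: F* = S·e^(carry·T), with carry = r = 0.0235
F* = 317.57 · e^(0.0235 × 89/365) = 317.57 · e^0.005730 = 317.57 × 1.005746 = CHF 319.3948
Market CHF 315.06 < fair CHF 319.3948: forward underpriced → reverse cash-and-carry (short spot, go long the forward).
At maturity, profit = |F_mkt − F*| = |315.06 − 319.3948| = CHF 4.33 per share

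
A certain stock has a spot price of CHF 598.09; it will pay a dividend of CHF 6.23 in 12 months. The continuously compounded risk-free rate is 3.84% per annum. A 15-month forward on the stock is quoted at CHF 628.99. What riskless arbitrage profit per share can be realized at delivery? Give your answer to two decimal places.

PV(dividends) I = 6.23·e^(−0.0384·12/12) = 5.9953
Fair forward F* = (S − I)·e^(rT) = (598.09 − 5.9953)·e^0.048000 = 592.0947 × 1.049171 = 621.2086
Market CHF 628.99 > fair 621.2086: forward overpriced → cash-and-carry (borrow at r, buy the stock and collect the dividends, short the forward).
Profit at T = |F_mkt − F*| = |628.99 − 621.2086| = CHF 7.78 per share

CHF 7.78 per share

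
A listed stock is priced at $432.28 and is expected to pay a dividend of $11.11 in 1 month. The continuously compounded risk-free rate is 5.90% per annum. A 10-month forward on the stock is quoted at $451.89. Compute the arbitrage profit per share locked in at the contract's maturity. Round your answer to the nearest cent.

$9.44 per share

PV(dividends) I = 11.11·e^(−0.0590·1/12) = 11.0555
Fair forward F* = (S − I)·e^(rT) = (432.28 − 11.0555)·e^0.049167 = 421.2245 × 1.050396 = 442.4525
Market $451.89 > fair 442.4525: forward overpriced → cash-and-carry (borrow at r, buy the stock and collect the dividends, short the forward).
Profit at T = |F_mkt − F*| = |451.89 − 442.4525| = $9.44 per share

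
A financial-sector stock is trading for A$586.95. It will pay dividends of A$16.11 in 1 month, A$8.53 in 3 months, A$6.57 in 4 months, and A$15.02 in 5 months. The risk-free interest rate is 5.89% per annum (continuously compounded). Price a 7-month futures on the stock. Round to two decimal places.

PV(dividends) I = 16.11·e^(−0.0589·1/12) + 8.53·e^(−0.0589·3/12) + 6.57·e^(−0.0589·4/12) + 15.02·e^(−0.0589·5/12)
I = 16.0311 + 8.4053 + 6.4423 + 14.6559 = 45.5346
F = (S − I)·e^(rT) = (586.95 − 45.5346) · e^(0.0589·7/12)
= 541.4154 · e^0.034358 = 541.4154 × 1.034955 = A$560.34

A$560.34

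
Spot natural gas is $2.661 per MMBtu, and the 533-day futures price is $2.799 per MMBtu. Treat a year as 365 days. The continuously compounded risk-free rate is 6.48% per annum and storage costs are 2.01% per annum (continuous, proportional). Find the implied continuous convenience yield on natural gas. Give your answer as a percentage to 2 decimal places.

F = S·e^((r+u−y)T) ⇒ (r+u−y) = ln(F/S)/T
ln(2.799/2.661) = 0.050560; /T ⇒ 0.034624
y = r + u − ln(F/S)/T = 0.0648 + 0.0201 − 0.034624 = 0.050276
y = 5.03%

5.03%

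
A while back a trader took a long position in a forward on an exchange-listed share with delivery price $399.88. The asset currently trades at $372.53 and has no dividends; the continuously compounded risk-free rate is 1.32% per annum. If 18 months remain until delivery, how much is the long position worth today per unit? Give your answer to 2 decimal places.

Current fair forward for the remaining 18 months: F = S·e^(r·T), r = 0.0132
F = 372.53 · e^(0.0132 × 18/12) = 372.53 × 1.019997 = 379.9795
Value of long forward = (F − K)·e^(−rT) = (379.9795 − 399.88) · e^(−0.0132·18/12)
= -19.9005 × 0.980395 = -19.51

-$19.51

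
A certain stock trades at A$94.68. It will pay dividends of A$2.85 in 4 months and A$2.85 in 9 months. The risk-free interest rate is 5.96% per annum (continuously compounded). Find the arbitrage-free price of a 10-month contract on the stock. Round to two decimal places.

PV(dividends) I = 2.85·e^(−0.0596·4/12) + 2.85·e^(−0.0596·9/12)
I = 2.7939 + 2.7254 = 5.5193
F = (S − I)·e^(rT) = (94.68 − 5.5193) · e^(0.0596·10/12)
= 89.1607 · e^0.049667 = 89.1607 × 1.050921 = A$93.70

A$93.70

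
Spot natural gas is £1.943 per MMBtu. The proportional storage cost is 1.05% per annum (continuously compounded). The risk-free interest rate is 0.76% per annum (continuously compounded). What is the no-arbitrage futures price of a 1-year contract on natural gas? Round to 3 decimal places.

Net carry = r + u − y = 0.0076 + 0.0105 − 0.0000 = 0.0181
F = S·e^((r+u−y)T) = 1.943 · e^(0.0181 × 1) = 1.943 · e^0.018100
= 1.943 × 1.018265 = £1.978 per MMBtu

£1.978 per MMBtu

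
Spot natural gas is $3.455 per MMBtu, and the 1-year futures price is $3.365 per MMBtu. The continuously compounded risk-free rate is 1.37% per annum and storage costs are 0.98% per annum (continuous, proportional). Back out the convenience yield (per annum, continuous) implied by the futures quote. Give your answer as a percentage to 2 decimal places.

4.99%

F = S·e^((r+u−y)T) ⇒ (r+u−y) = ln(F/S)/T
ln(3.365/3.455) = -0.026394; /T ⇒ -0.026394
y = r + u − ln(F/S)/T = 0.0137 + 0.0098 + 0.026394 = 0.049894
y = 4.99%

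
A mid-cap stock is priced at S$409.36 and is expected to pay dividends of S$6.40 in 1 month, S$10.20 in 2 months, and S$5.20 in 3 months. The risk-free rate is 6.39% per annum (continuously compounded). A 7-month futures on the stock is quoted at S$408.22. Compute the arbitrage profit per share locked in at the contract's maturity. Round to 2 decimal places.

S$5.71 per share

PV(dividends) I = 6.40·e^(−0.0639·1/12) + 10.20·e^(−0.0639·2/12) + 5.20·e^(−0.0639·3/12) = 21.5755
Fair futures F* = (S − I)·e^(rT) = (409.36 − 21.5755)·e^0.037275 = 387.7845 × 1.037978 = 402.5118
Market S$408.22 > fair 402.5118: forward overpriced → cash-and-carry (borrow at r, buy the stock and collect the dividends, short the forward).
Profit at T = |F_mkt − F*| = |408.22 − 402.5118| = S$5.71 per share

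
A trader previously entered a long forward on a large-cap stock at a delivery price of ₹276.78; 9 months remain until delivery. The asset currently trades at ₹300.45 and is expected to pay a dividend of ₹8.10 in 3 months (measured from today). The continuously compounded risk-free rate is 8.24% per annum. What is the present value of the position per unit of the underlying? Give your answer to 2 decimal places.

PV(remaining dividends) I = 8.10·e^(−0.0824·3/12) = 7.9348
Current forward F = (S − I)·e^(rT) = (300.45 − 7.9348)·e^(0.0824·9/12) = 292.5152 × 1.063750 = 311.1630
Value (long) = (F − K)·e^(−rT) = (311.1630 − 276.78) × 0.940071 = 32.3225
Value = ₹32.32

₹32.32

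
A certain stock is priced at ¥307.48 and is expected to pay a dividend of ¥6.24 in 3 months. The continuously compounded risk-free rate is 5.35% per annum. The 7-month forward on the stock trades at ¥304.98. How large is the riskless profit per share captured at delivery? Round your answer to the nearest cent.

PV(dividends) I = 6.24·e^(−0.0535·3/12) = 6.1571
Fair forward F* = (S − I)·e^(rT) = (307.48 − 6.1571)·e^0.031208 = 301.3229 × 1.031700 = 310.8748
Market ¥304.98 < fair 310.8748: forward underpriced → reverse cash-and-carry (short the stock, invest proceeds at r, pay the dividends, go long the forward).
Profit at T = |F_mkt − F*| = |304.98 − 310.8748| = ¥5.89 per share

¥5.89 per share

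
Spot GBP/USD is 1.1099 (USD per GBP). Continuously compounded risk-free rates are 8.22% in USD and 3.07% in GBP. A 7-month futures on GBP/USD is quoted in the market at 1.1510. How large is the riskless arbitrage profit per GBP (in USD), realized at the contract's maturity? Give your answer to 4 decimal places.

0.0073 per GBP (in USD)

Fair futures: F* = S·e^(carry·T), with carry = (r_USD − r_GBP) = 0.0822 − 0.0307 = 0.0515
F* = 1.1099 · e^(0.0515 × 7/12) = 1.1099 · e^0.030042 = 1.1099 × 1.030498 = 1.1437
Market 1.1510 > fair 1.1437: forward overpriced → cash-and-carry (buy spot, short the forward).
At maturity, profit = |F_mkt − F*| = |1.1510 − 1.1437| = 0.0073 per GBP (in USD)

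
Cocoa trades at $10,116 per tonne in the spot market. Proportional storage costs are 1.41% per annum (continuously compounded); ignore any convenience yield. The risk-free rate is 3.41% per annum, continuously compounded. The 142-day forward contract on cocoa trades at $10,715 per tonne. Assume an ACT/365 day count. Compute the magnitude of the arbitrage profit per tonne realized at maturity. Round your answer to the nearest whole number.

$408 per tonne

Fair forward: F* = S·e^(carry·T), with carry = (r + u) = 0.0341 + 0.0141 = 0.0482
F* = 10116 · e^(0.0482 × 142/365) = 10116 · e^0.018752 = 10116 × 1.018929 = $10307.4858
Market $10715 > fair $10307.4858: forward overpriced → cash-and-carry (buy spot, short the forward).
At maturity, profit = |F_mkt − F*| = |10715 − 10307.4858| = $408 per tonne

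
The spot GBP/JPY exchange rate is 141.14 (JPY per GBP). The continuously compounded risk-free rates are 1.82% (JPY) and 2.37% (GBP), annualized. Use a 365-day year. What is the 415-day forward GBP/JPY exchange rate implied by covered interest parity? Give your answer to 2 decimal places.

F = S·e^((r_JPY − r_GBP)T) = 141.14 · e^((0.0182 − 0.0237) × 415/365)
= 141.14 · e^-0.006253 = 141.14 × 0.993767
F = 140.26 JPY per GBP

140.26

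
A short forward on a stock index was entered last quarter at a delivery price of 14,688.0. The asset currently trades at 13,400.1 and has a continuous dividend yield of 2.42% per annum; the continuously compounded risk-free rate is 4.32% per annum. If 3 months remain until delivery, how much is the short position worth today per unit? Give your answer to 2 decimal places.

Current fair forward for the remaining 3 months: F = S·e^((r − q)·T), (r − q) = 0.0432 − 0.0242 = 0.0190
F = 13400.1 · e^(0.0190 × 3/12) = 13400.1 × 1.00476130 = 13463.9019
Value of long forward = (F − K)·e^(−rT) = (13463.9019 − 14688.0) · e^(−0.0432·3/12)
= -1224.0981 × 0.98925811 = -1210.95
Short position value = −(long value) = 1210.95

1210.95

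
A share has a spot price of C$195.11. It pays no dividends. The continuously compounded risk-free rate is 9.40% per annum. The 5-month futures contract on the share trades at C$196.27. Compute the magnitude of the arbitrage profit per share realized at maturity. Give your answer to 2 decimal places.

C$6.63 per share

Fair futures: F* = S·e^(carry·T), with carry = r = 0.0940
F* = 195.11 · e^(0.0940 × 5/12) = 195.11 · e^0.039167 = 195.11 × 1.039944 = C$202.9035
Market C$196.27 < fair C$202.9035: forward underpriced → reverse cash-and-carry (short spot, go long the forward).
At maturity, profit = |F_mkt − F*| = |196.27 − 202.9035| = C$6.63 per share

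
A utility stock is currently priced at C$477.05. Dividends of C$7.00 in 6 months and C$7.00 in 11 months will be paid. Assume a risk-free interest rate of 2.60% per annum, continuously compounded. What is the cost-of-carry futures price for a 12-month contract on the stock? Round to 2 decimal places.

PV(dividends) I = 7.00·e^(−0.0260·6/12) + 7.00·e^(−0.0260·11/12)
I = 6.9096 + 6.8351 = 13.7447
F = (S − I)·e^(rT) = (477.05 − 13.7447) · e^(0.0260·12/12)
= 463.3053 · e^0.026000 = 463.3053 × 1.026341 = C$475.51

C$475.51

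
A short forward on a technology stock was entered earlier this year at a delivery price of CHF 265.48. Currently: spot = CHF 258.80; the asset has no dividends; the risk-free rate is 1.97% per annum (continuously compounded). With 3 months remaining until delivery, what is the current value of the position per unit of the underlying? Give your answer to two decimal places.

CHF 5.38

Current fair forward for the remaining 3 months: F = S·e^(r·T), r = 0.0197
F = 258.80 · e^(0.0197 × 3/12) = 258.80 × 1.004937 = 260.0777
Value of long forward = (F − K)·e^(−rT) = (260.0777 − 265.48) · e^(−0.0197·3/12)
= -5.4023 × 0.995087 = -5.38
Short position value = −(long value) = CHF 5.38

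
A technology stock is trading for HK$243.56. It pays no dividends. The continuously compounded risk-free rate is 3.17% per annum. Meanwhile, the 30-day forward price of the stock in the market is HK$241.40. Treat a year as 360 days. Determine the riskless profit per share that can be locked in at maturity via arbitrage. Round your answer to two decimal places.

Fair forward: F* = S·e^(carry·T), with carry = r = 0.0317
F* = 243.56 · e^(0.0317 × 30/360) = 243.56 · e^0.002642 = 243.56 × 1.002645 = HK$244.2042
Market HK$241.40 < fair HK$244.2042: forward underpriced → reverse cash-and-carry (short spot, go long the forward).
At maturity, profit = |F_mkt − F*| = |241.40 − 244.2042| = HK$2.80 per share

HK$2.80 per share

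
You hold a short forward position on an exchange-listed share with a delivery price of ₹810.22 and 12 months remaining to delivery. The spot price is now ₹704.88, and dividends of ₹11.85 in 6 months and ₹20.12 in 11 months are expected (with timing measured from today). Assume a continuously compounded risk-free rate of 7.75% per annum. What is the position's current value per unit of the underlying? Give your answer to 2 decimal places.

PV(remaining dividends) I = 11.85·e^(−0.0775·6/12) + 20.12·e^(−0.0775·11/12) = 30.1398
Current forward F = (S − I)·e^(rT) = (704.88 − 30.1398)·e^(0.0775·12/12) = 674.7402 × 1.080582 = 729.1121
Value (long) = (F − K)·e^(−rT) = (729.1121 − 810.22) × 0.925427 = -75.0594
Short position value = −(long value) = ₹75.06

₹75.06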